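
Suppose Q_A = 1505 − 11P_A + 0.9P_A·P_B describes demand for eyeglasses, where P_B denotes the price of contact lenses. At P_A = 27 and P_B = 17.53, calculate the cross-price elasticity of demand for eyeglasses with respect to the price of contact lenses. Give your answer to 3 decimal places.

0.261

At P_A = 27 and P_B = 17.53: Q_A = 1633.979.
∂Q_A/∂P_B = 0.9P_A = 0.9(27) = 24.3000.
ε = (∂Q_A/∂P_B)(P_B/Q_A) = 24.3000 × (17.53/1633.979) ≈ 0.261.
ε > 0: substitutes.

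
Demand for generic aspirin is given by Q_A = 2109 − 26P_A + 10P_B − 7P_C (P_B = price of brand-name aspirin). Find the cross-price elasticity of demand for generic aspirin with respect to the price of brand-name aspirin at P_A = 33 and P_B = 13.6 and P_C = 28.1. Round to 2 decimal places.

0.11

At P_A = 33 and P_B = 13.6 and P_C = 28.1: Q_A = 1190.3.
∂Q_A/∂P_B = 10.
ε = (∂Q_A/∂P_B)(P_B/Q_A) = 10 × (13.6/1190.3) ≈ 0.11.
Since ε > 0, generic aspirin and brand-name aspirin are substitutes.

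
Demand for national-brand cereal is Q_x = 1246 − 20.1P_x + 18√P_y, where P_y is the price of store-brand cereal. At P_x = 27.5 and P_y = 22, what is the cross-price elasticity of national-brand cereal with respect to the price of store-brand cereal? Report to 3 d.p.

At P_x = 27.5 and P_y = 22: Q_x = 777.677.
∂Q_x/∂P_y = 18/(2√P_y) = 18/(2√22) = 1.9188.
ε = (∂Q_x/∂P_y)(P_y/Q_x) = 1.9188 × (22/777.677) ≈ 0.054.
ε > 0: substitutes.

0.054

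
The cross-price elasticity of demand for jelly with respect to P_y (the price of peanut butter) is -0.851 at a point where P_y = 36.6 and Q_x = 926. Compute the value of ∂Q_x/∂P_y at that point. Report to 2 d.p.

-21.53

ε = (∂Q_x/∂P_y)·(P_y/Q_x) ⇒ ∂Q_x/∂P_y = ε·Q_x/P_y = -0.851 × 926/36.6 ≈ -21.53.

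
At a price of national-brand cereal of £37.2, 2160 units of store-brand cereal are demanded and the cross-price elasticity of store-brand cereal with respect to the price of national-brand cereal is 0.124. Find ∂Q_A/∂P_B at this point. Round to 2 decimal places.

7.20

ε = (∂Q_A/∂P_B)·(P_B/Q_A) ⇒ ∂Q_A/∂P_B = ε·Q_A/P_B = 0.124 × 2160/37.2 ≈ 7.20.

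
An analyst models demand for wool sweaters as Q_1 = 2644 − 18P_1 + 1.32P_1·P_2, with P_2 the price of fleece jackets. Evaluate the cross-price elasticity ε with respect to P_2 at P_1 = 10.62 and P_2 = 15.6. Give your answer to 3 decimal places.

At P_1 = 10.62 and P_2 = 15.6: Q_1 = 2671.527.
∂Q_1/∂P_2 = 1.32P_1 = 1.32(10.62) = 14.0184.
ε = (∂Q_1/∂P_2)(P_2/Q_1) = 14.0184 × (15.6/2671.527) ≈ 0.082.

0.082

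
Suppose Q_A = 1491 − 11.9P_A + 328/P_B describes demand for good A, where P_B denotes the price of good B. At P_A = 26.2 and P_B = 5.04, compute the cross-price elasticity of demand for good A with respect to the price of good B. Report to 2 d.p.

At P_A = 26.2 and P_B = 5.04: Q_A = 1244.299.
∂Q_A/∂P_B = −328/P_B² = -12.9126.
ε = (∂Q_A/∂P_B)(P_B/Q_A) = -12.9126 × (5.04/1244.299) ≈ -0.05.
ε < 0: complements.

-0.05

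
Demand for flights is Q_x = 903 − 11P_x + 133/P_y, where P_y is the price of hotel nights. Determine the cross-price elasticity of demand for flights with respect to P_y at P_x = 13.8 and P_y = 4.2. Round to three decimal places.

-0.040

At P_x = 13.8 and P_y = 4.2: Q_x = 782.867.
∂Q_x/∂P_y = −133/P_y² = -7.5397.
ε = (∂Q_x/∂P_y)(P_y/Q_x) = -7.5397 × (4.2/782.867) ≈ -0.040.
ε < 0: complements.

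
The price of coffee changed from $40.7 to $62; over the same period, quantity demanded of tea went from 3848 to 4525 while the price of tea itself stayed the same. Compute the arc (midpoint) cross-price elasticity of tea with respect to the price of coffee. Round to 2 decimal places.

ΔQ_A = 4525 − 3848 = 677; ΔP_B = 62 − 40.7 = 21.3.
Midpoints: Q̄_A = 4186.5, P̄_B = 51.35.
ε = (ΔQ_A/Q̄_A)/(ΔP_B/P̄_B) = (677/4186.5)/(21.3/51.35) ≈ 0.39.

0.39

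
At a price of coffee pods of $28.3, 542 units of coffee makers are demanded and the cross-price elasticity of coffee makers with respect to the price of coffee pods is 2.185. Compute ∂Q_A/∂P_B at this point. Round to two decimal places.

ε = (∂Q_A/∂P_B)·(P_B/Q_A) ⇒ ∂Q_A/∂P_B = ε·Q_A/P_B = 2.185 × 542/28.3 ≈ 41.85.

41.85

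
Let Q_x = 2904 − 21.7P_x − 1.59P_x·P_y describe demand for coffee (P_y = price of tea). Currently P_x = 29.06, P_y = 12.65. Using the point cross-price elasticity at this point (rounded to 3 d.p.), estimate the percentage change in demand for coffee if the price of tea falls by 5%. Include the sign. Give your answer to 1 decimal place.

1.7%

At P_x = 29.06, P_y = 12.65: Q_x = 1688.900.
∂Q_x/∂P_y = -1.59P_x = -46.2054.
ε = (∂Q_x/∂P_y)(P_y/Q_x) = -46.2054 × 12.65/1688.900 ≈ -0.346.
%ΔQ_x ≈ ε × %ΔP_y = -0.346 × (-5%) = 1.7%.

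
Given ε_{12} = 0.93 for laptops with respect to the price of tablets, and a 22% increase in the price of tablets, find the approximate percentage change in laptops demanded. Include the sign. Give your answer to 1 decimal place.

20.5%

%ΔQ ≈ ε × %ΔP of tablets = 0.93 × (22%) = 20.5%.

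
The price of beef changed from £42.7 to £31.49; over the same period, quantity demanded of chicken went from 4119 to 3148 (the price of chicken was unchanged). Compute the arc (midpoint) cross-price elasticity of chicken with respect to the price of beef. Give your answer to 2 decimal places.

0.88

ΔQ_A = 3148 − 4119 = -971; ΔP_B = 31.49 − 42.7 = -11.21.
Midpoints: Q̄_A = 3633.5, P̄_B = 37.09.
ε = (ΔQ_A/Q̄_A)/(ΔP_B/P̄_B) = (-971/3633.5)/(-11.21/37.09) ≈ 0.88.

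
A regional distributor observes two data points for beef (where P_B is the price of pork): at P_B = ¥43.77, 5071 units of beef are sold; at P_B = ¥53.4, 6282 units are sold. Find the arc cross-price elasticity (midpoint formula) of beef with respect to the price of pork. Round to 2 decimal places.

ΔQ_A = 6282 − 5071 = 1211; ΔP_B = 53.4 − 43.77 = 9.63.
Midpoints: Q̄_A = 5676.5, P̄_B = 48.59.
ε = (ΔQ_A/Q̄_A)/(ΔP_B/P̄_B) = (1211/5676.5)/(9.63/48.59) ≈ 1.08.

1.08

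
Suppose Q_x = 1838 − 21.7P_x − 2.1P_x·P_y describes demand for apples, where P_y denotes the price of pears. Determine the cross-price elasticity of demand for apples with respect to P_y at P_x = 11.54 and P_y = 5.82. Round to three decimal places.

At P_x = 11.54 and P_y = 5.82: Q_x = 1446.540.
∂Q_x/∂P_y = -2.1P_x = -2.1(11.54) = -24.2340.
ε = (∂Q_x/∂P_y)(P_y/Q_x) = -24.2340 × (5.82/1446.540) ≈ -0.098.

-0.098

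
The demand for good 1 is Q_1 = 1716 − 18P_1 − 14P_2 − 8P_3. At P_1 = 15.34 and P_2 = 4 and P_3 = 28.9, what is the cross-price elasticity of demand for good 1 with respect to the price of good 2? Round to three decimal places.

-0.049

At P_1 = 15.34 and P_2 = 4 and P_3 = 28.9: Q_1 = 1152.68.
∂Q_1/∂P_2 = -14.
ε = (∂Q_1/∂P_2)(P_2/Q_1) = -14 × (4/1152.68) ≈ -0.049.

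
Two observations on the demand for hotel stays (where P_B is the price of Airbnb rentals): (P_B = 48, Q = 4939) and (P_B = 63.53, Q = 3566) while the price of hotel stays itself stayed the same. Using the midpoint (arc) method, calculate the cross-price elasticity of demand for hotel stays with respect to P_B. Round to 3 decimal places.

ΔQ_A = 3566 − 4939 = -1373; ΔP_B = 63.53 − 48 = 15.53.
Midpoints: Q̄_A = 4252.5, P̄_B = 55.77.
ε = (ΔQ_A/Q̄_A)/(ΔP_B/P̄_B) = (-1373/4252.5)/(15.53/55.77) ≈ -1.159.

-1.159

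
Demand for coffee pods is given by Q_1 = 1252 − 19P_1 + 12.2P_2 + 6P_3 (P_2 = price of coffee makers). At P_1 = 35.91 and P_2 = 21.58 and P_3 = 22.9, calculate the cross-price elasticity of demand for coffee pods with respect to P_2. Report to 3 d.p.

0.271

At P_1 = 35.91 and P_2 = 21.58 and P_3 = 22.9: Q_1 = 970.386.
∂Q_1/∂P_2 = 12.2.
ε = (∂Q_1/∂P_2)(P_2/Q_1) = 12.2 × (21.58/970.386) ≈ 0.271.
Since ε > 0, coffee pods and coffee makers are substitutes.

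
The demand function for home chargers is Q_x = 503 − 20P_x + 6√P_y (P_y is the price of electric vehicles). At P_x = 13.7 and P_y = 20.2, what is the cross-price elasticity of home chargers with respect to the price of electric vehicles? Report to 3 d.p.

0.053

At P_x = 13.7 and P_y = 20.2: Q_x = 255.967.
∂Q_x/∂P_y = 6/(2√P_y) = 6/(2√20.2) = 0.6675.
ε = (∂Q_x/∂P_y)(P_y/Q_x) = 0.6675 × (20.2/255.967) ≈ 0.053.
ε > 0: substitutes.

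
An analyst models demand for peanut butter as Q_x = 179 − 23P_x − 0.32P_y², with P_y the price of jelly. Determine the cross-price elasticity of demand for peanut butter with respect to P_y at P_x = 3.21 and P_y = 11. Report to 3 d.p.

At P_x = 3.21 and P_y = 11: Q_x = 66.45.
∂Q_x/∂P_y = -0.64P_y = -0.64(11) = -7.0400.
ε = (∂Q_x/∂P_y)(P_y/Q_x) = -7.0400 × (11/66.45) ≈ -1.165.

-1.165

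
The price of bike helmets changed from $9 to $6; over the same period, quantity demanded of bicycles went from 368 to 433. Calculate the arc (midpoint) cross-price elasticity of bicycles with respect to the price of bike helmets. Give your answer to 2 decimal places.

ΔQ_A = 433 − 368 = 65; ΔP_B = 6 − 9 = -3.
Midpoints: Q̄_A = 400.5, P̄_B = 7.50.
ε = (ΔQ_A/Q̄_A)/(ΔP_B/P̄_B) = (65/400.5)/(-3/7.50) ≈ -0.41.
ε < 0: bicycles and bike helmets are complements.

-0.41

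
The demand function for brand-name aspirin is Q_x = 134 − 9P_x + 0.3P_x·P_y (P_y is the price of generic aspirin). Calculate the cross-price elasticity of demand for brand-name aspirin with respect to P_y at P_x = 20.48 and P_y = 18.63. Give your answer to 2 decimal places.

At P_x = 20.48 and P_y = 18.63: Q_x = 64.143.
∂Q_x/∂P_y = 0.3P_x = 0.3(20.48) = 6.1440.
ε = (∂Q_x/∂P_y)(P_y/Q_x) = 6.1440 × (18.63/64.143) ≈ 1.78.

1.78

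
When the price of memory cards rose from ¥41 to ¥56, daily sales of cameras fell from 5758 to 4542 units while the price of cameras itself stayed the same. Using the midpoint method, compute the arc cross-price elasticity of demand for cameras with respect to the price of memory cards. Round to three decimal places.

ΔQ_A = 4542 − 5758 = -1216; ΔP_B = 56 − 41 = 15.
Midpoints: Q̄_A = 5150.0, P̄_B = 48.50.
ε = (ΔQ_A/Q̄_A)/(ΔP_B/P̄_B) = (-1216/5150.0)/(15/48.50) ≈ -0.763.
ε < 0: cameras and memory cards are complements.

-0.763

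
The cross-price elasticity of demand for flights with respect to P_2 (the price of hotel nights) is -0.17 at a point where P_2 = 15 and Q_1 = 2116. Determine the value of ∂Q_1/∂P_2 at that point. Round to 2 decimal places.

ε = (∂Q_1/∂P_2)·(P_2/Q_1) ⇒ ∂Q_1/∂P_2 = ε·Q_1/P_2 = -0.17 × 2116/15 ≈ -23.98.

-23.98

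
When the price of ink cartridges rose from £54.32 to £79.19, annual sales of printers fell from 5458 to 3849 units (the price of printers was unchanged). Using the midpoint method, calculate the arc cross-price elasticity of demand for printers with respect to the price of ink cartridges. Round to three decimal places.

ΔQ_A = 3849 − 5458 = -1609; ΔP_B = 79.19 − 54.32 = 24.87.
Midpoints: Q̄_A = 4653.5, P̄_B = 66.75.
ε = (ΔQ_A/Q̄_A)/(ΔP_B/P̄_B) = (-1609/4653.5)/(24.87/66.75) ≈ -0.928.

-0.928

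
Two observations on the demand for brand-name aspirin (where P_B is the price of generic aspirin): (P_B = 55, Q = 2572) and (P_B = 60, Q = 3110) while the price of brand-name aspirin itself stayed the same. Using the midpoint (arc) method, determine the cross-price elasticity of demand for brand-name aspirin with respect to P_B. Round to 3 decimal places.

2.178

ΔQ_A = 3110 − 2572 = 538; ΔP_B = 60 − 55 = 5.
Midpoints: Q̄_A = 2841.0, P̄_B = 57.50.
ε = (ΔQ_A/Q̄_A)/(ΔP_B/P̄_B) = (538/2841.0)/(5/57.50) ≈ 2.178.
ε > 0: brand-name aspirin and generic aspirin are substitutes.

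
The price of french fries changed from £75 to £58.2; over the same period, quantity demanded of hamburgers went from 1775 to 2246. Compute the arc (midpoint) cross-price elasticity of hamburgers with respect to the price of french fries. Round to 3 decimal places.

-0.929

ΔQ_A = 2246 − 1775 = 471; ΔP_B = 58.2 − 75 = -16.8.
Midpoints: Q̄_A = 2010.5, P̄_B = 66.60.
ε = (ΔQ_A/Q̄_A)/(ΔP_B/P̄_B) = (471/2010.5)/(-16.8/66.60) ≈ -0.929.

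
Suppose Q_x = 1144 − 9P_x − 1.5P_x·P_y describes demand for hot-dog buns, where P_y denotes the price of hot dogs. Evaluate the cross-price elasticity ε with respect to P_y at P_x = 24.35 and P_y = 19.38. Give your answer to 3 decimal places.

-3.262

At P_x = 24.35 and P_y = 19.38: Q_x = 216.995.
∂Q_x/∂P_y = -1.5P_x = -1.5(24.35) = -36.5250.
ε = (∂Q_x/∂P_y)(P_y/Q_x) = -36.5250 × (19.38/216.995) ≈ -3.262.
ε < 0: complements.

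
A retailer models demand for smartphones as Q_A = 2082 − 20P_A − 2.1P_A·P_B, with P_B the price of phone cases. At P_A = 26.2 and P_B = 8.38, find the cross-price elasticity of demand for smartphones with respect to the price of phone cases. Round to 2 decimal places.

-0.42

At P_A = 26.2 and P_B = 8.38: Q_A = 1096.932.
∂Q_A/∂P_B = -2.1P_A = -2.1(26.2) = -55.0200.
ε = (∂Q_A/∂P_B)(P_B/Q_A) = -55.0200 × (8.38/1096.932) ≈ -0.42.
ε < 0: complements.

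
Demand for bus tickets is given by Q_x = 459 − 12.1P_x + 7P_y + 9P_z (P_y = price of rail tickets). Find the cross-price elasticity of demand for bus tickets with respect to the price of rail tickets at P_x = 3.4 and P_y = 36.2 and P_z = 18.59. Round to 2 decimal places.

0.30

At P_x = 3.4 and P_y = 36.2 and P_z = 18.59: Q_x = 838.57.
∂Q_x/∂P_y = 7.
ε = (∂Q_x/∂P_y)(P_y/Q_x) = 7 × (36.2/838.57) ≈ 0.30.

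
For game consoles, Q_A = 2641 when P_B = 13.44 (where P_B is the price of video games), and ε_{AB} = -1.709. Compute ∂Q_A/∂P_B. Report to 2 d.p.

-335.82

ε = (∂Q_A/∂P_B)·(P_B/Q_A) ⇒ ∂Q_A/∂P_B = ε·Q_A/P_B = -1.709 × 2641/13.44 ≈ -335.82.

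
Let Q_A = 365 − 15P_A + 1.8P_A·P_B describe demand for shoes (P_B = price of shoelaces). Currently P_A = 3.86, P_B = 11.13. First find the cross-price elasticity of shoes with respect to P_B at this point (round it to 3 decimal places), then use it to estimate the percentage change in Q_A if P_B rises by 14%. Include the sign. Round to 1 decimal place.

At P_A = 3.86, P_B = 11.13: Q_A = 384.431.
∂Q_A/∂P_B = 1.8P_A = 6.9480.
ε = (∂Q_A/∂P_B)(P_B/Q_A) = 6.9480 × 11.13/384.431 ≈ 0.201.
%ΔQ_A ≈ ε × %ΔP_B = 0.201 × (14%) = 2.8%.

2.8%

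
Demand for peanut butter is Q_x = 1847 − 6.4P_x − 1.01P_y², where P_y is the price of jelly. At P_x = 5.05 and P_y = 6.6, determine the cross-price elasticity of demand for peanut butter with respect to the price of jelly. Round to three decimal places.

-0.050

At P_x = 5.05 and P_y = 6.6: Q_x = 1770.684.
∂Q_x/∂P_y = -2.02P_y = -2.02(6.6) = -13.3320.
ε = (∂Q_x/∂P_y)(P_y/Q_x) = -13.3320 × (6.6/1770.684) ≈ -0.050.
ε < 0: complements.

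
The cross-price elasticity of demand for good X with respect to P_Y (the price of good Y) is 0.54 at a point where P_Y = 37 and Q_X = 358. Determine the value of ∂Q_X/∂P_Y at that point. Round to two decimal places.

5.22

ε = (∂Q_X/∂P_Y)·(P_Y/Q_X) ⇒ ∂Q_X/∂P_Y = ε·Q_X/P_Y = 0.54 × 358/37 ≈ 5.22.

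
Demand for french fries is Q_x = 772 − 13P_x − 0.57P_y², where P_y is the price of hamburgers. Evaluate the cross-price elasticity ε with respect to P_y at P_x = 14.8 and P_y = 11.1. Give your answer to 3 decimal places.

At P_x = 14.8 and P_y = 11.1: Q_x = 509.370.
∂Q_x/∂P_y = -1.14P_y = -1.14(11.1) = -12.6540.
ε = (∂Q_x/∂P_y)(P_y/Q_x) = -12.6540 × (11.1/509.370) ≈ -0.276.
ε < 0: complements.

-0.276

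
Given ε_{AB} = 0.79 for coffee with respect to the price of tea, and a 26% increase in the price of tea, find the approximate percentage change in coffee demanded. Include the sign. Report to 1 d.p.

%ΔQ ≈ ε × %ΔP of tea = 0.79 × (26%) = 20.5%.
Demand for coffee rises by about 20.5%.

20.5%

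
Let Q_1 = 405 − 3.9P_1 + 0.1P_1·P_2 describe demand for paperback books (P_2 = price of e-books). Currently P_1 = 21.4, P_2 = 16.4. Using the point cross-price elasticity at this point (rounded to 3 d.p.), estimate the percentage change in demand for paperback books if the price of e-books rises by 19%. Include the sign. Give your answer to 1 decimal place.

1.9%

At P_1 = 21.4, P_2 = 16.4: Q_1 = 356.636.
∂Q_1/∂P_2 = 0.1P_1 = 2.1400.
ε = (∂Q_1/∂P_2)(P_2/Q_1) = 2.1400 × 16.4/356.636 ≈ 0.098.
%ΔQ_1 ≈ ε × %ΔP_2 = 0.098 × (19%) = 1.9%.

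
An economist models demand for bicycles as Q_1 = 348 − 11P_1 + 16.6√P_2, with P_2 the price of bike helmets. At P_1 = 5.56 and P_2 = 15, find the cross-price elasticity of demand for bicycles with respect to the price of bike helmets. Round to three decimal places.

0.092

At P_1 = 5.56 and P_2 = 15: Q_1 = 351.132.
∂Q_1/∂P_2 = 16.6/(2√P_2) = 16.6/(2√15) = 2.1431.
ε = (∂Q_1/∂P_2)(P_2/Q_1) = 2.1431 × (15/351.132) ≈ 0.092.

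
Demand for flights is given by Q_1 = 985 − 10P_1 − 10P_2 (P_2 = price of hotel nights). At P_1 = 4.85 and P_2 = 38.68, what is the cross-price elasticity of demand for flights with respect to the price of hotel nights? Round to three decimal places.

-0.704

At P_1 = 4.85 and P_2 = 38.68: Q_1 = 549.7.
∂Q_1/∂P_2 = -10.
ε = (∂Q_1/∂P_2)(P_2/Q_1) = -10 × (38.68/549.7) ≈ -0.704.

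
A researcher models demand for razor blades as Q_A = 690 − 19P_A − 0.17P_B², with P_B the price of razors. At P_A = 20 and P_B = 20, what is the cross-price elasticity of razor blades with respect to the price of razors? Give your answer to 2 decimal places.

-0.56

At P_A = 20 and P_B = 20: Q_A = 242.
∂Q_A/∂P_B = -0.34P_B = -0.34(20) = -6.8000.
ε = (∂Q_A/∂P_B)(P_B/Q_A) = -6.8000 × (20/242) ≈ -0.56.
ε < 0: complements.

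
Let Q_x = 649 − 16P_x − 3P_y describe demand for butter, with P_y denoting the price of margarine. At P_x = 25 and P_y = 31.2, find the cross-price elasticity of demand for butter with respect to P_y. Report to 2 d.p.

-0.60

At P_x = 25 and P_y = 31.2: Q_x = 155.4.
∂Q_x/∂P_y = -3.
ε = (∂Q_x/∂P_y)(P_y/Q_x) = -3 × (31.2/155.4) ≈ -0.60.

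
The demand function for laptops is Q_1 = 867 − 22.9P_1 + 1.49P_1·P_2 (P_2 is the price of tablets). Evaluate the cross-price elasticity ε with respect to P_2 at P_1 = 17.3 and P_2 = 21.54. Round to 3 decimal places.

0.541

At P_1 = 17.3 and P_2 = 21.54: Q_1 = 1026.067.
∂Q_1/∂P_2 = 1.49P_1 = 1.49(17.3) = 25.7770.
ε = (∂Q_1/∂P_2)(P_2/Q_1) = 25.7770 × (21.54/1026.067) ≈ 0.541.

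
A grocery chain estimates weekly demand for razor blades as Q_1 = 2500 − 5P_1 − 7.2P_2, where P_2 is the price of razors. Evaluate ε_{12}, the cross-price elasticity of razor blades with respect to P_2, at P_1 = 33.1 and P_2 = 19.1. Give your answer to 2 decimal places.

At P_1 = 33.1 and P_2 = 19.1: Q_1 = 2196.98.
∂Q_1/∂P_2 = -7.2.
ε = (∂Q_1/∂P_2)(P_2/Q_1) = -7.2 × (19.1/2196.98) ≈ -0.06.
Since ε < 0, razor blades and razors are complements.

-0.06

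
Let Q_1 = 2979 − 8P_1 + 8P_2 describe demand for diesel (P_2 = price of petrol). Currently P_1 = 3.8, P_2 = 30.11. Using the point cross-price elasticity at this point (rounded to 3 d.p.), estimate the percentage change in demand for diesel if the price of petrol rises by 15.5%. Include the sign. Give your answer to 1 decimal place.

At P_1 = 3.8, P_2 = 30.11: Q_1 = 3189.48.
∂Q_1/∂P_2 = 8.
ε = (∂Q_1/∂P_2)(P_2/Q_1) = 8.0000 × 30.11/3189.48 ≈ 0.076.
%ΔQ_1 ≈ ε × %ΔP_2 = 0.076 × (15.5%) = 1.2%.

1.2%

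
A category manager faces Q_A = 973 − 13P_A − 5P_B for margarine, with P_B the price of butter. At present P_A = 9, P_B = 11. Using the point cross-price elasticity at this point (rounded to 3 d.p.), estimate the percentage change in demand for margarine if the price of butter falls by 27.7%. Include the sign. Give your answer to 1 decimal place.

At P_A = 9, P_B = 11: Q_A = 801.
∂Q_A/∂P_B = -5.
ε = (∂Q_A/∂P_B)(P_B/Q_A) = -5.0000 × 11/801 ≈ -0.069.
%ΔQ_A ≈ ε × %ΔP_B = -0.069 × (-27.7%) = 1.9%.

1.9%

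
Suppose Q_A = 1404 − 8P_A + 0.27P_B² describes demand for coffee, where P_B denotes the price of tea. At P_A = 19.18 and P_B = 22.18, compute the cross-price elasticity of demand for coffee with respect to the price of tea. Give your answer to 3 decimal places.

0.192

At P_A = 19.18 and P_B = 22.18: Q_A = 1383.387.
∂Q_A/∂P_B = 0.54P_B = 0.54(22.18) = 11.9772.
ε = (∂Q_A/∂P_B)(P_B/Q_A) = 11.9772 × (22.18/1383.387) ≈ 0.192.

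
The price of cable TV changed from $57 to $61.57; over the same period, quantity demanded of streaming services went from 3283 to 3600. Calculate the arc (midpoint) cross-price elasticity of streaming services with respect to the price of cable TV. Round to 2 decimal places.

1.19

ΔQ_A = 3600 − 3283 = 317; ΔP_B = 61.57 − 57 = 4.57.
Midpoints: Q̄_A = 3441.5, P̄_B = 59.28.
ε = (ΔQ_A/Q̄_A)/(ΔP_B/P̄_B) = (317/3441.5)/(4.57/59.28) ≈ 1.19.
ε > 0: streaming services and cable TV are substitutes.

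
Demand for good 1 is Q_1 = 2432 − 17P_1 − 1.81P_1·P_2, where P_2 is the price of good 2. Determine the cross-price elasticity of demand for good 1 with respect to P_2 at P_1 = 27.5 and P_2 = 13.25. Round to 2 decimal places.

At P_1 = 27.5 and P_2 = 13.25: Q_1 = 1304.981.
∂Q_1/∂P_2 = -1.81P_1 = -1.81(27.5) = -49.7750.
ε = (∂Q_1/∂P_2)(P_2/Q_1) = -49.7750 × (13.25/1304.981) ≈ -0.51.
ε < 0: complements.

-0.51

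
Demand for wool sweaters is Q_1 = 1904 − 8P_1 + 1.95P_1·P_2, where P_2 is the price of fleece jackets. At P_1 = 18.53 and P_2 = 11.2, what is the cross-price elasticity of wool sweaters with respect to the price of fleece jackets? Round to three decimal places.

At P_1 = 18.53 and P_2 = 11.2: Q_1 = 2160.455.
∂Q_1/∂P_2 = 1.95P_1 = 1.95(18.53) = 36.1335.
ε = (∂Q_1/∂P_2)(P_2/Q_1) = 36.1335 × (11.2/2160.455) ≈ 0.187.

0.187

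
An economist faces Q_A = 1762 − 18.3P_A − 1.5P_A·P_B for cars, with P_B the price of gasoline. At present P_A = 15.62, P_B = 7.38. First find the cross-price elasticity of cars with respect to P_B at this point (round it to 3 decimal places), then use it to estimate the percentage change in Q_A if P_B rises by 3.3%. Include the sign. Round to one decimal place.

-0.4%

At P_A = 15.62, P_B = 7.38: Q_A = 1303.241.
∂Q_A/∂P_B = -1.5P_A = -23.4300.
ε = (∂Q_A/∂P_B)(P_B/Q_A) = -23.4300 × 7.38/1303.241 ≈ -0.133.
%ΔQ_A ≈ ε × %ΔP_B = -0.133 × (3.3%) = -0.4%.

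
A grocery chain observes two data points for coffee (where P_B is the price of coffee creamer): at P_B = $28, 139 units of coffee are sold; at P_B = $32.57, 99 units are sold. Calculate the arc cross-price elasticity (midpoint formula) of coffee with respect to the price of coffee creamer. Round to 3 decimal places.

ΔQ_A = 99 − 139 = -40; ΔP_B = 32.57 − 28 = 4.57.
Midpoints: Q̄_A = 119.0, P̄_B = 30.29.
ε = (ΔQ_A/Q̄_A)/(ΔP_B/P̄_B) = (-40/119.0)/(4.57/30.29) ≈ -2.228.
ε < 0: coffee and coffee creamer are complements.

-2.228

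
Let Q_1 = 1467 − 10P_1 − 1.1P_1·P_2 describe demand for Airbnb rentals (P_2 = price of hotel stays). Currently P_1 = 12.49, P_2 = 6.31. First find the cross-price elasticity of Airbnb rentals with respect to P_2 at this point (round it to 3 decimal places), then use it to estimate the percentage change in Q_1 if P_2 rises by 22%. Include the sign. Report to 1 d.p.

-1.5%

At P_1 = 12.49, P_2 = 6.31: Q_1 = 1255.407.
∂Q_1/∂P_2 = -1.1P_1 = -13.7390.
ε = (∂Q_1/∂P_2)(P_2/Q_1) = -13.7390 × 6.31/1255.407 ≈ -0.069.
%ΔQ_1 ≈ ε × %ΔP_2 = -0.069 × (22%) = -1.5%.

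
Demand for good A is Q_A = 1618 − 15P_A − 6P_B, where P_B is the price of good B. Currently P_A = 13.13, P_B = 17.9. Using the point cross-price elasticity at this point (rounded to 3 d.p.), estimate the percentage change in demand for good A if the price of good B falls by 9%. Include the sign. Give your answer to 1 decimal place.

0.7%

At P_A = 13.13, P_B = 17.9: Q_A = 1313.65.
∂Q_A/∂P_B = -6.
ε = (∂Q_A/∂P_B)(P_B/Q_A) = -6.0000 × 17.9/1313.65 ≈ -0.082.
%ΔQ_A ≈ ε × %ΔP_B = -0.082 × (-9%) = 0.7%.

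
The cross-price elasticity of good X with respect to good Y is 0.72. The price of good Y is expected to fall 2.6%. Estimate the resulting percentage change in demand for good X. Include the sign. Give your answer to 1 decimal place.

%ΔQ ≈ ε × %ΔP of good Y = 0.72 × (-2.6%) = -1.9%.

-1.9%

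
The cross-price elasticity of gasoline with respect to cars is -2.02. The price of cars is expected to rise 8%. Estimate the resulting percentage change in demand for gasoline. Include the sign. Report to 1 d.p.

%ΔQ ≈ ε × %ΔP of cars = -2.02 × (8%) = -16.2%.
Demand for gasoline falls by about 16.2%.

-16.2%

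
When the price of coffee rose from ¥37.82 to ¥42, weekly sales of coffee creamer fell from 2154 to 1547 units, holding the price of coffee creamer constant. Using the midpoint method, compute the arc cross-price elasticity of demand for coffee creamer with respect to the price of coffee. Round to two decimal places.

-3.13

ΔQ_A = 1547 − 2154 = -607; ΔP_B = 42 − 37.82 = 4.18.
Midpoints: Q̄_A = 1850.5, P̄_B = 39.91.
ε = (ΔQ_A/Q̄_A)/(ΔP_B/P̄_B) = (-607/1850.5)/(4.18/39.91) ≈ -3.13.
ε < 0: coffee creamer and coffee are complements.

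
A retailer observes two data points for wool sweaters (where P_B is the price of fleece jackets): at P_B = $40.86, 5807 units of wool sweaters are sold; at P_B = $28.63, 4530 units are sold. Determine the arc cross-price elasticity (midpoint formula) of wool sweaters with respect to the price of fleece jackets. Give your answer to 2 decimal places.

0.70

ΔQ_A = 4530 − 5807 = -1277; ΔP_B = 28.63 − 40.86 = -12.23.
Midpoints: Q̄_A = 5168.5, P̄_B = 34.74.
ε = (ΔQ_A/Q̄_A)/(ΔP_B/P̄_B) = (-1277/5168.5)/(-12.23/34.74) ≈ 0.70.
ε > 0: wool sweaters and fleece jackets are substitutes.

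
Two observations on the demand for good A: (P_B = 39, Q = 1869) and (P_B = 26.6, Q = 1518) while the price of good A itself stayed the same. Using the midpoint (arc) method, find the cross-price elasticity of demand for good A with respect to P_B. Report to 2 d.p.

0.55

ΔQ_A = 1518 − 1869 = -351; ΔP_B = 26.6 − 39 = -12.4.
Midpoints: Q̄_A = 1693.5, P̄_B = 32.80.
ε = (ΔQ_A/Q̄_A)/(ΔP_B/P̄_B) = (-351/1693.5)/(-12.4/32.80) ≈ 0.55.
ε > 0: good A and good B are substitutes.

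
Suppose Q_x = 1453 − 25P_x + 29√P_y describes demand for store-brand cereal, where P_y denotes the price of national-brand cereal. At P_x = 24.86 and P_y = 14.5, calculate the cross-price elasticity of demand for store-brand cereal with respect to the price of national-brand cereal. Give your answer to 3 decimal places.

At P_x = 24.86 and P_y = 14.5: Q_x = 941.929.
∂Q_x/∂P_y = 29/(2√P_y) = 29/(2√14.5) = 3.8079.
ε = (∂Q_x/∂P_y)(P_y/Q_x) = 3.8079 × (14.5/941.929) ≈ 0.059.
ε > 0: substitutes.

0.059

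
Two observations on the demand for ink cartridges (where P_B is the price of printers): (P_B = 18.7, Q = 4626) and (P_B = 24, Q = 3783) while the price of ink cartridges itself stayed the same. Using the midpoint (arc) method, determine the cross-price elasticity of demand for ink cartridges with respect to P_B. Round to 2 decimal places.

-0.81

ΔQ_A = 3783 − 4626 = -843; ΔP_B = 24 − 18.7 = 5.3.
Midpoints: Q̄_A = 4204.5, P̄_B = 21.35.
ε = (ΔQ_A/Q̄_A)/(ΔP_B/P̄_B) = (-843/4204.5)/(5.3/21.35) ≈ -0.81.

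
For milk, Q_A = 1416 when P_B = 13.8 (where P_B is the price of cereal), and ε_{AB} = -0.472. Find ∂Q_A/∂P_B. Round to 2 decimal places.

ε = (∂Q_A/∂P_B)·(P_B/Q_A) ⇒ ∂Q_A/∂P_B = ε·Q_A/P_B = -0.472 × 1416/13.8 ≈ -48.43.

-48.43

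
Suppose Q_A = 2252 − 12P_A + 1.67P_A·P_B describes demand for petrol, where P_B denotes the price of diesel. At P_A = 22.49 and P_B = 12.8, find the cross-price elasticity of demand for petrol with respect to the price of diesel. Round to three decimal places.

At P_A = 22.49 and P_B = 12.8: Q_A = 2462.866.
∂Q_A/∂P_B = 1.67P_A = 1.67(22.49) = 37.5583.
ε = (∂Q_A/∂P_B)(P_B/Q_A) = 37.5583 × (12.8/2462.866) ≈ 0.195.

0.195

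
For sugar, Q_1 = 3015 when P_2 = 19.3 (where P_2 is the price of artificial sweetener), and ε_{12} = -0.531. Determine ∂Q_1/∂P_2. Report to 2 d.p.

ε = (∂Q_1/∂P_2)·(P_2/Q_1) ⇒ ∂Q_1/∂P_2 = ε·Q_1/P_2 = -0.531 × 3015/19.3 ≈ -82.95.

-82.95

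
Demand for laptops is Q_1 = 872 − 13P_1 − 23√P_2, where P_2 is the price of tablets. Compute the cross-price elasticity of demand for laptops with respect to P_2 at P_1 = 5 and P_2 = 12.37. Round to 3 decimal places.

At P_1 = 5 and P_2 = 12.37: Q_1 = 726.107.
∂Q_1/∂P_2 = -23/(2√P_2) = -23/(2√12.37) = -3.2697.
ε = (∂Q_1/∂P_2)(P_2/Q_1) = -3.2697 × (12.37/726.107) ≈ -0.056.
ε < 0: complements.

-0.056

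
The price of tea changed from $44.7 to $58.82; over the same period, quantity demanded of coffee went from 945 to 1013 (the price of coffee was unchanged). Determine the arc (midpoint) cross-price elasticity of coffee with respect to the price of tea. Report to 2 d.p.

0.25

ΔQ_A = 1013 − 945 = 68; ΔP_B = 58.82 − 44.7 = 14.12.
Midpoints: Q̄_A = 979.0, P̄_B = 51.76.
ε = (ΔQ_A/Q̄_A)/(ΔP_B/P̄_B) = (68/979.0)/(14.12/51.76) ≈ 0.25.
ε > 0: coffee and tea are substitutes.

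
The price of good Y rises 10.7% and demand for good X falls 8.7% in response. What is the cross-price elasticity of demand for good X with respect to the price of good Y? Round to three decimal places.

ε = (%ΔQ of good X) / (%ΔP of good Y) = (-8.7%) / (10.7%) ≈ -0.813.
Negative cross-price elasticity: complements.

-0.813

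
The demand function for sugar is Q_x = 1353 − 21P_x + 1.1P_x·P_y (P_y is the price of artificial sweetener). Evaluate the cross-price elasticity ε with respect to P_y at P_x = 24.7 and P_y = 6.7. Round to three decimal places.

At P_x = 24.7 and P_y = 6.7: Q_x = 1016.339.
∂Q_x/∂P_y = 1.1P_x = 1.1(24.7) = 27.1700.
ε = (∂Q_x/∂P_y)(P_y/Q_x) = 27.1700 × (6.7/1016.339) ≈ 0.179.
ε > 0: substitutes.

0.179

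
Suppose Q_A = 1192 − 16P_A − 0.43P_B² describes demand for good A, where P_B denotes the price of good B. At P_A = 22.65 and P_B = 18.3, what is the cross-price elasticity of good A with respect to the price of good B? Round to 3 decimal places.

At P_A = 22.65 and P_B = 18.3: Q_A = 685.597.
∂Q_A/∂P_B = -0.86P_B = -0.86(18.3) = -15.7380.
ε = (∂Q_A/∂P_B)(P_B/Q_A) = -15.7380 × (18.3/685.597) ≈ -0.420.
ε < 0: complements.

-0.420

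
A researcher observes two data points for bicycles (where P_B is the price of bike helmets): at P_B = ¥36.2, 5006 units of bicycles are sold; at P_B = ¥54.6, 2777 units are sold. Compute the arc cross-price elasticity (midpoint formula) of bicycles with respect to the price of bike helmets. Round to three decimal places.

ΔQ_A = 2777 − 5006 = -2229; ΔP_B = 54.6 − 36.2 = 18.4.
Midpoints: Q̄_A = 3891.5, P̄_B = 45.40.
ε = (ΔQ_A/Q̄_A)/(ΔP_B/P̄_B) = (-2229/3891.5)/(18.4/45.40) ≈ -1.413.
ε < 0: bicycles and bike helmets are complements.

-1.413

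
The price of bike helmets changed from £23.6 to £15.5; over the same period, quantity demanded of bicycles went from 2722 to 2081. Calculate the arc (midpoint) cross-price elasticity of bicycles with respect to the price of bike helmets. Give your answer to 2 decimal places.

ΔQ_A = 2081 − 2722 = -641; ΔP_B = 15.5 − 23.6 = -8.1.
Midpoints: Q̄_A = 2401.5, P̄_B = 19.55.
ε = (ΔQ_A/Q̄_A)/(ΔP_B/P̄_B) = (-641/2401.5)/(-8.1/19.55) ≈ 0.64.

0.64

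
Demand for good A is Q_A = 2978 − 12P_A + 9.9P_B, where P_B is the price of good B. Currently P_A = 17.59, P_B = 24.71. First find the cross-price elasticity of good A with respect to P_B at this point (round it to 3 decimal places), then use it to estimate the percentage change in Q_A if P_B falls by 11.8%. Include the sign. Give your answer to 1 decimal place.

-1.0%

At P_A = 17.59, P_B = 24.71: Q_A = 3011.549.
∂Q_A/∂P_B = 9.9.
ε = (∂Q_A/∂P_B)(P_B/Q_A) = 9.9000 × 24.71/3011.549 ≈ 0.081.
%ΔQ_A ≈ ε × %ΔP_B = 0.081 × (-11.8%) = -1.0%.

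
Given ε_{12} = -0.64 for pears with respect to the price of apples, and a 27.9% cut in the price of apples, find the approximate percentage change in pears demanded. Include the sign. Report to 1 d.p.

%ΔQ ≈ ε × %ΔP of apples = -0.64 × (-27.9%) = 17.9%.

17.9%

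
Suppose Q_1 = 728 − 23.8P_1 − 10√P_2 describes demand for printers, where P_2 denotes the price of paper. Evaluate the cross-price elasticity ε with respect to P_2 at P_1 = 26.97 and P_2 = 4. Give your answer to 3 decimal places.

At P_1 = 26.97 and P_2 = 4: Q_1 = 66.114.
∂Q_1/∂P_2 = -10/(2√P_2) = -10/(2√4) = -2.5000.
ε = (∂Q_1/∂P_2)(P_2/Q_1) = -2.5000 × (4/66.114) ≈ -0.151.
ε < 0: complements.

-0.151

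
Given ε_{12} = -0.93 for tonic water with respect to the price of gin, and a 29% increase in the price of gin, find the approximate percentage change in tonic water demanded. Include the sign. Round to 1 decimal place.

%ΔQ ≈ ε × %ΔP of gin = -0.93 × (29%) = -27.0%.

-27.0%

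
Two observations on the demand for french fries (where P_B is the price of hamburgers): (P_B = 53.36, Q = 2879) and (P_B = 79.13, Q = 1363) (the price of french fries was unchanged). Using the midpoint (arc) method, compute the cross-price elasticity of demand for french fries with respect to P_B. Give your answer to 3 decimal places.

-1.837

ΔQ_A = 1363 − 2879 = -1516; ΔP_B = 79.13 − 53.36 = 25.77.
Midpoints: Q̄_A = 2121.0, P̄_B = 66.25.
ε = (ΔQ_A/Q̄_A)/(ΔP_B/P̄_B) = (-1516/2121.0)/(25.77/66.25) ≈ -1.837.
ε < 0: french fries and hamburgers are complements.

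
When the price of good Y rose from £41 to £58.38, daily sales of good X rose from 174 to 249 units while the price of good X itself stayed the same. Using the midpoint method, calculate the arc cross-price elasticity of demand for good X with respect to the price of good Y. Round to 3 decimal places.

1.014

ΔQ_X = 249 − 174 = 75; ΔP_Y = 58.38 − 41 = 17.38.
Midpoints: Q̄_X = 211.5, P̄_Y = 49.69.
ε = (ΔQ_X/Q̄_X)/(ΔP_Y/P̄_Y) = (75/211.5)/(17.38/49.69) ≈ 1.014.
ε > 0: good X and good Y are substitutes.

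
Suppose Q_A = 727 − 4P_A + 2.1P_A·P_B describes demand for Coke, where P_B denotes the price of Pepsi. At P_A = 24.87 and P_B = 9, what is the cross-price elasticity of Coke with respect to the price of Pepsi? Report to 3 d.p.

0.428

At P_A = 24.87 and P_B = 9: Q_A = 1097.563.
∂Q_A/∂P_B = 2.1P_A = 2.1(24.87) = 52.2270.
ε = (∂Q_A/∂P_B)(P_B/Q_A) = 52.2270 × (9/1097.563) ≈ 0.428.
ε > 0: substitutes.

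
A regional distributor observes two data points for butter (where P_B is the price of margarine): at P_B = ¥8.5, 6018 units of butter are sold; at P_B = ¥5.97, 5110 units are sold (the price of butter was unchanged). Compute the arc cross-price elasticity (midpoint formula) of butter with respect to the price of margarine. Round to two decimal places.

0.47

ΔQ_A = 5110 − 6018 = -908; ΔP_B = 5.97 − 8.5 = -2.53.
Midpoints: Q̄_A = 5564.0, P̄_B = 7.23.
ε = (ΔQ_A/Q̄_A)/(ΔP_B/P̄_B) = (-908/5564.0)/(-2.53/7.23) ≈ 0.47.
ε > 0: butter and margarine are substitutes.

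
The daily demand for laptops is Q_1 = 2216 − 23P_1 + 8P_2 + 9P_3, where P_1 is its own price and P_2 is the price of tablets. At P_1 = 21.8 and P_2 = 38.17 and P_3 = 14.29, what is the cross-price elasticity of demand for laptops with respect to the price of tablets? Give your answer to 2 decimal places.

0.14

At P_1 = 21.8 and P_2 = 38.17 and P_3 = 14.29: Q_1 = 2148.57.
∂Q_1/∂P_2 = 8.
ε = (∂Q_1/∂P_2)(P_2/Q_1) = 8 × (38.17/2148.57) ≈ 0.14.
Since ε > 0, laptops and tablets are substitutes.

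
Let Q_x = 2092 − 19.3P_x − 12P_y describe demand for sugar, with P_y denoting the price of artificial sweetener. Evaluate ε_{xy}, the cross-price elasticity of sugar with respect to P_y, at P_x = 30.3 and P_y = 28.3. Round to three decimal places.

-0.291

At P_x = 30.3 and P_y = 28.3: Q_x = 1167.61.
∂Q_x/∂P_y = -12.
ε = (∂Q_x/∂P_y)(P_y/Q_x) = -12 × (28.3/1167.61) ≈ -0.291.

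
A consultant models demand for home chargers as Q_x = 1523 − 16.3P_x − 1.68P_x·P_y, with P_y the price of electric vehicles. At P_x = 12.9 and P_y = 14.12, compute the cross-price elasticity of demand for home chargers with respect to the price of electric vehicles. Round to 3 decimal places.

At P_x = 12.9 and P_y = 14.12: Q_x = 1006.721.
∂Q_x/∂P_y = -1.68P_x = -1.68(12.9) = -21.6720.
ε = (∂Q_x/∂P_y)(P_y/Q_x) = -21.6720 × (14.12/1006.721) ≈ -0.304.

-0.304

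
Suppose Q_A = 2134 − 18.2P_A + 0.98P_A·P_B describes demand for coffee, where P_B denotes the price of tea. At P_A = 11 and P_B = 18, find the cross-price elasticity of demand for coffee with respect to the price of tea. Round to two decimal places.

At P_A = 11 and P_B = 18: Q_A = 2127.84.
∂Q_A/∂P_B = 0.98P_A = 0.98(11) = 10.7800.
ε = (∂Q_A/∂P_B)(P_B/Q_A) = 10.7800 × (18/2127.84) ≈ 0.09.

0.09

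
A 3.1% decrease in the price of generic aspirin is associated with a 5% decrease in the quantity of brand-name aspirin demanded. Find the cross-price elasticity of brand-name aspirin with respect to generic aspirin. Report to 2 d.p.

1.61

ε = (%ΔQ of brand-name aspirin) / (%ΔP of generic aspirin) = (-5%) / (-3.1%) ≈ 1.61.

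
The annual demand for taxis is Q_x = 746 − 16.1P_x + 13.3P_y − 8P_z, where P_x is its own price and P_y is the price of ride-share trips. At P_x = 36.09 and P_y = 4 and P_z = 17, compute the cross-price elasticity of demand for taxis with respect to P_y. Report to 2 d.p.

At P_x = 36.09 and P_y = 4 and P_z = 17: Q_x = 82.151.
∂Q_x/∂P_y = 13.3.
ε = (∂Q_x/∂P_y)(P_y/Q_x) = 13.3 × (4/82.151) ≈ 0.65.

0.65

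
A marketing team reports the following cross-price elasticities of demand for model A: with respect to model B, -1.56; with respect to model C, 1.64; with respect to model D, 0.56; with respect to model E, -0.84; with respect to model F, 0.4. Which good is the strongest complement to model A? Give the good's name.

model B

Complements have ε < 0. The most negative value is -1.56 (model B).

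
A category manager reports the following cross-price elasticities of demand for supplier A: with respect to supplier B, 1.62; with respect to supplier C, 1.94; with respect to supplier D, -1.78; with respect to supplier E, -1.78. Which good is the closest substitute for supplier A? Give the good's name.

supplier C

Substitutes have ε > 0. Among the positive values, 1.94 (supplier C) is largest.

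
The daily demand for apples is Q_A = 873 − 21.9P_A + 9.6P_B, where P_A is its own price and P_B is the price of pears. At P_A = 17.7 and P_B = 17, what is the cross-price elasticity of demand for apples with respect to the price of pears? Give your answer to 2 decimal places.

At P_A = 17.7 and P_B = 17: Q_A = 648.57.
∂Q_A/∂P_B = 9.6.
ε = (∂Q_A/∂P_B)(P_B/Q_A) = 9.6 × (17/648.57) ≈ 0.25.

0.25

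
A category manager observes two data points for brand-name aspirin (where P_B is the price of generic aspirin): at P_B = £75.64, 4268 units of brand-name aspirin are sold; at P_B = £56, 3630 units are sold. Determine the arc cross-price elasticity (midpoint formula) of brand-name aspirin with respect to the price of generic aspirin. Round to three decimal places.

ΔQ_A = 3630 − 4268 = -638; ΔP_B = 56 − 75.64 = -19.64.
Midpoints: Q̄_A = 3949.0, P̄_B = 65.82.
ε = (ΔQ_A/Q̄_A)/(ΔP_B/P̄_B) = (-638/3949.0)/(-19.64/65.82) ≈ 0.541.

0.541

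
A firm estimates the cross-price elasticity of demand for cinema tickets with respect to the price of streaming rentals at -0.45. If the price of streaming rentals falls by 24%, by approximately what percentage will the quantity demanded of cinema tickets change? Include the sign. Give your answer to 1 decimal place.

%ΔQ ≈ ε × %ΔP of streaming rentals = -0.45 × (-24%) = 10.8%.

10.8%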